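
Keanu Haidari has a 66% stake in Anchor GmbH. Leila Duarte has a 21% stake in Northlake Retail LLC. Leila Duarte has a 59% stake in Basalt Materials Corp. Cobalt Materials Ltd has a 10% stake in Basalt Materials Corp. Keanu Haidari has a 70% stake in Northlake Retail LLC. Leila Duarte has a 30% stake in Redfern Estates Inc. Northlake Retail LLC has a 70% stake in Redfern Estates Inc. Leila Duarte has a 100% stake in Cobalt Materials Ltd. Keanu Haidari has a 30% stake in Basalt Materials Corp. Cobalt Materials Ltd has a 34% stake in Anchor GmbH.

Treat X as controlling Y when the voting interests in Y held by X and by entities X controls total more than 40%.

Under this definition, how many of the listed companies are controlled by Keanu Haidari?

Keanu holds 70% of Northlake, so Keanu controls Northlake.
Keanu holds 66% of Anchor, so Keanu controls Anchor.
Northlake holds 70% of Redfern, so Keanu controls Redfern.
No other company's threshold is met.
Keanu controls 3 companies.

3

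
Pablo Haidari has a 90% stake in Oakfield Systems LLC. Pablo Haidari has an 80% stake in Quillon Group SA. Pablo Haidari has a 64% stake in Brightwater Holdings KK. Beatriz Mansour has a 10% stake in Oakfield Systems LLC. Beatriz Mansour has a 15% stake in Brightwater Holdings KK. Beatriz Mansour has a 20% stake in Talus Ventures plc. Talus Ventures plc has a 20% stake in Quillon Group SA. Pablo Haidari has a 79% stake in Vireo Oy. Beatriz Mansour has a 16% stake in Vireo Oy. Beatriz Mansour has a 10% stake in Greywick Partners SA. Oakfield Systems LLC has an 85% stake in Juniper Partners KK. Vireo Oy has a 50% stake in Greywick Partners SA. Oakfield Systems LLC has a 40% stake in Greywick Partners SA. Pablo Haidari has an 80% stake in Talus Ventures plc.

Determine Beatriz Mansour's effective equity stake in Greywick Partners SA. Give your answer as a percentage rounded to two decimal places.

22.00%

Beatriz reaches Greywick along 3 paths.
Direct stake: 10% = 10%.
Via Vireo: 16% × 50% = 8%.
Via Oakfield: 10% × 40% = 4%.
Total: 10% + 8% + 4% = 22%.
Rounded: 22.00%.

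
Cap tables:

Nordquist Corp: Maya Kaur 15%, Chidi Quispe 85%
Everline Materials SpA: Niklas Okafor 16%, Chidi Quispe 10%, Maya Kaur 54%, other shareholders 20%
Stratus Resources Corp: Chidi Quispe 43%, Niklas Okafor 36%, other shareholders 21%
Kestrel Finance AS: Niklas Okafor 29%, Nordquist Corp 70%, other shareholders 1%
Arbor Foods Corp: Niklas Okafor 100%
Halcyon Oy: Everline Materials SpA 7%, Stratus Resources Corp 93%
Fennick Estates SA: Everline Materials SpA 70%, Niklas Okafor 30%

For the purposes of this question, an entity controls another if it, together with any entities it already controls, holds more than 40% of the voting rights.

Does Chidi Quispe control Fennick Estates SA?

No

Chidi holds 85% of Nordquist, so Chidi controls Nordquist.
Chidi holds 43% of Stratus, so Chidi controls Stratus.
Nordquist holds 70% of Kestrel, so Chidi controls Kestrel.
Stratus holds 93% of Halcyon, so Chidi controls Halcyon.
Neither Chidi nor any entity Chidi controls holds any voting interest in Fennick.
So Chidi does not control Fennick.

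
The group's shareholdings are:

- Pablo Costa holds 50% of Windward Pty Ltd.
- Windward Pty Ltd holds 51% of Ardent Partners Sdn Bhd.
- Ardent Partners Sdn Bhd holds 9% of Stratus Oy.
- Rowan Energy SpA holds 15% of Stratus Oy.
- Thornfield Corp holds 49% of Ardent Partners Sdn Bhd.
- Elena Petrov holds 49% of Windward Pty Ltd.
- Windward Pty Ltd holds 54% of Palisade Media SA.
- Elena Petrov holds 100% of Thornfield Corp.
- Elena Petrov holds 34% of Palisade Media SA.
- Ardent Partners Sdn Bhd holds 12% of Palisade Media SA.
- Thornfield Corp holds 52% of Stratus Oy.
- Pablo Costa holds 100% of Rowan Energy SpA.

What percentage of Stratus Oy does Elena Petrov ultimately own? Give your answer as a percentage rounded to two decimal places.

Elena reaches Stratus along 3 paths.
Via Thornfield → Ardent: 100% × 49% × 9% = 4.41%.
Via Windward → Ardent: 49% × 51% × 9% = 2.2491%.
Via Thornfield: 100% × 52% = 52%.
Total: 4.41% + 2.2491% + 52% = 58.6591%.
Rounded: 58.66%.

58.66%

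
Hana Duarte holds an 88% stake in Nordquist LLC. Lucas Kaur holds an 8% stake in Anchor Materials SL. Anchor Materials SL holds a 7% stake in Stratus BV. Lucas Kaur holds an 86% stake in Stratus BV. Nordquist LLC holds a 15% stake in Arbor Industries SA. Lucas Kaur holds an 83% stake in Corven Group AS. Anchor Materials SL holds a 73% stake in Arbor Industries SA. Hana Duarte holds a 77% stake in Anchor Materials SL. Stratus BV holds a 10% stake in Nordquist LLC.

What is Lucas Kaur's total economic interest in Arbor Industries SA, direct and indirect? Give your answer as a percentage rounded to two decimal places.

7.14%

Lucas reaches Arbor along 3 paths.
Via Stratus → Nordquist: 86% × 10% × 15% = 1.29%.
Via Anchor → Stratus → Nordquist: 8% × 7% × 10% × 15% = 0.0084%.
Via Anchor: 8% × 73% = 5.84%.
Total: 1.29% + 0.0084% + 5.84% = 7.1384%.
Rounded: 7.14%.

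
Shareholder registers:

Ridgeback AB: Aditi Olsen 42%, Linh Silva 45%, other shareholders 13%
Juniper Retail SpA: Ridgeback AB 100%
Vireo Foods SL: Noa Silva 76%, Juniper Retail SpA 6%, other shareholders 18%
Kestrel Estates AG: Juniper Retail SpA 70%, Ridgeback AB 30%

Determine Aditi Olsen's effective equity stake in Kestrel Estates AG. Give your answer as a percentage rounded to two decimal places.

42.00%

Aditi reaches Kestrel along 2 paths.
Via Ridgeback → Juniper: 42% × 100% × 70% = 29.4%.
Via Ridgeback: 42% × 30% = 12.6%.
Total: 29.4% + 12.6% = 42%.
Rounded: 42.00%.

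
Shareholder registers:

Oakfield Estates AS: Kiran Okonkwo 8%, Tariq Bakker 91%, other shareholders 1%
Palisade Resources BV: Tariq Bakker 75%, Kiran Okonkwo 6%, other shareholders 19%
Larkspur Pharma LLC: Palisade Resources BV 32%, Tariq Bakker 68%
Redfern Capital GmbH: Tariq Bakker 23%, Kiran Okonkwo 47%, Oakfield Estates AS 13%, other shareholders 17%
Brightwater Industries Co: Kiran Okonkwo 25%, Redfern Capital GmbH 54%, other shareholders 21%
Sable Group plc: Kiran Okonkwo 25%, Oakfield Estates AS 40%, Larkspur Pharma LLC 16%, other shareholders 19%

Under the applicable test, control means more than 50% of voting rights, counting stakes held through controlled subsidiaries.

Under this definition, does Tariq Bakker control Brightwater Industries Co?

Tariq holds 91% of Oakfield, so Tariq controls Oakfield.
Tariq holds 75% of Palisade, so Tariq controls Palisade.
Palisade and Tariq together hold 32% + 68% = 100% of Larkspur, so Tariq controls Larkspur.
Oakfield and Larkspur together hold 40% + 16% = 56% of Sable, so Tariq controls Sable.
Neither Tariq nor any entity Tariq controls holds any voting interest in Brightwater.
So Tariq does not control Brightwater.

No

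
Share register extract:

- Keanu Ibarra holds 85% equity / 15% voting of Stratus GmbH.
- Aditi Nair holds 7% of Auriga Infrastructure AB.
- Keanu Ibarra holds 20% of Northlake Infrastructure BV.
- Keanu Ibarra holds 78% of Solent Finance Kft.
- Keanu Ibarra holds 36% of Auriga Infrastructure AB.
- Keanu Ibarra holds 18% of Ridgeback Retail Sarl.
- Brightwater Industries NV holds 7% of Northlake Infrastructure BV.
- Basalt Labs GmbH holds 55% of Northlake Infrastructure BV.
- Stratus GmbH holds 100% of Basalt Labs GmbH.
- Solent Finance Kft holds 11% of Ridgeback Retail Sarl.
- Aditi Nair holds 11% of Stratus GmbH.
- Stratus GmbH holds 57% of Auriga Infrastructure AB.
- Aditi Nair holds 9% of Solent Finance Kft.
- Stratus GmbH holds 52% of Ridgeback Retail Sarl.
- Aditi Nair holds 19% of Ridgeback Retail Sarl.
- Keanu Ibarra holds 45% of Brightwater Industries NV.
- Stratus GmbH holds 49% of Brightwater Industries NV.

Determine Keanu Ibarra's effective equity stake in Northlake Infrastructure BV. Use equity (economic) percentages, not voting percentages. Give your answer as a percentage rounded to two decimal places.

72.82%

Keanu reaches Northlake along 4 paths.
Direct stake: 20% = 20%.
Via Stratus → Basalt: 85% × 100% × 55% = 46.75%.
Via Stratus → Brightwater: 85% × 49% × 7% = 2.9155%.
Via Brightwater: 45% × 7% = 3.15%.
Total: 20% + 46.75% + 2.9155% + 3.15% = 72.8155%.
Rounded: 72.82%.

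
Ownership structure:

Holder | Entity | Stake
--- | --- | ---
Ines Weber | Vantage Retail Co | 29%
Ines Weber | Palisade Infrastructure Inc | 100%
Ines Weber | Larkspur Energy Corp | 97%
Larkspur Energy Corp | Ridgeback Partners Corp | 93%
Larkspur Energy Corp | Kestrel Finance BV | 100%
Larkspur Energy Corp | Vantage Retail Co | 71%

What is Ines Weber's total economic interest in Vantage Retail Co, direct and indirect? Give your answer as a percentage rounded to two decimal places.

Ines reaches Vantage along 2 paths.
Via Larkspur: 97% × 71% = 68.87%.
Direct stake: 29% = 29%.
Total: 68.87% + 29% = 97.87%.

97.87%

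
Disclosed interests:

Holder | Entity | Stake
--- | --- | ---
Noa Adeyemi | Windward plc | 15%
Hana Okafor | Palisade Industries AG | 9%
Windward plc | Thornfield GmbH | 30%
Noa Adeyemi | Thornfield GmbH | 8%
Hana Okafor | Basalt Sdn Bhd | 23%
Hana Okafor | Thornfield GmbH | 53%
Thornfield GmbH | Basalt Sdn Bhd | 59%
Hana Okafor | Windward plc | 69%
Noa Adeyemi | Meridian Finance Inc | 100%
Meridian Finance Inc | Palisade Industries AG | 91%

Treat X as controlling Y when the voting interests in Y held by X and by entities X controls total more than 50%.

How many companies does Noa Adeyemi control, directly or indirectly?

2

Noa holds 100% of Meridian, so Noa controls Meridian.
Meridian holds 91% of Palisade, so Noa controls Palisade.
No other company's threshold is met.
Noa controls 2 companies.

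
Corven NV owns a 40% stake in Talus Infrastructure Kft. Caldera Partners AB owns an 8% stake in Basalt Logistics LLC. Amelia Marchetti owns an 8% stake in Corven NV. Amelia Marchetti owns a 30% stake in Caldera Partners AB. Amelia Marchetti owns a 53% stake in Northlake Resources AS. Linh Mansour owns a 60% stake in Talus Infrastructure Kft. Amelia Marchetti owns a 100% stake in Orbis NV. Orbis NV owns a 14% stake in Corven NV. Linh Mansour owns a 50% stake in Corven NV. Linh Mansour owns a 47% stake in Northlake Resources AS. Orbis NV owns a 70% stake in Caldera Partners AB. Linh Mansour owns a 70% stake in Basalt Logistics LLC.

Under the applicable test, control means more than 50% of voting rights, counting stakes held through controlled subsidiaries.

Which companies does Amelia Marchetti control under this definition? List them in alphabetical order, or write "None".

Amelia holds 100% of Orbis, so Amelia controls Orbis.
Orbis and Amelia together hold 70% + 30% = 100% of Caldera, so Amelia controls Caldera.
Amelia holds 53% of Northlake, so Amelia controls Northlake.
No other company's threshold is met.

Caldera Partners AB, Northlake Resources AS, Orbis NV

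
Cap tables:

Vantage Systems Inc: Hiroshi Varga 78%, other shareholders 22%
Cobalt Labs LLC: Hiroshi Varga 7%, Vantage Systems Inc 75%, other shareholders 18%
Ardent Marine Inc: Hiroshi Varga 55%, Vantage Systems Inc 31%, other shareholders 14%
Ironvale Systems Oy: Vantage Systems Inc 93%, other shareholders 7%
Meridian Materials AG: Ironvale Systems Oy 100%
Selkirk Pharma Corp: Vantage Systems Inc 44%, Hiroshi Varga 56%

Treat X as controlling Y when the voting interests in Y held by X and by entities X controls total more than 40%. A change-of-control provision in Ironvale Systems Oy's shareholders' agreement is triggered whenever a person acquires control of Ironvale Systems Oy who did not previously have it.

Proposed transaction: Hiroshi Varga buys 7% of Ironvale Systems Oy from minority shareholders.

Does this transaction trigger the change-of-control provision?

The purchase changes only Hiroshi's holdings, so Hiroshi is the only person who could newly come to control Ironvale.
Hiroshi holds 78% of Vantage, so Hiroshi controls Vantage.
Vantage holds 93% of Ironvale, so Hiroshi controls Ironvale.
So Hiroshi already controls Ironvale before the transaction.
After the purchase, Hiroshi holds 7% of Ironvale directly.
Hiroshi controlled Ironvale already, so this is not a new person acquiring control; every other person's position is unchanged or reduced.
No new person acquires control, so the clause is not triggered.

No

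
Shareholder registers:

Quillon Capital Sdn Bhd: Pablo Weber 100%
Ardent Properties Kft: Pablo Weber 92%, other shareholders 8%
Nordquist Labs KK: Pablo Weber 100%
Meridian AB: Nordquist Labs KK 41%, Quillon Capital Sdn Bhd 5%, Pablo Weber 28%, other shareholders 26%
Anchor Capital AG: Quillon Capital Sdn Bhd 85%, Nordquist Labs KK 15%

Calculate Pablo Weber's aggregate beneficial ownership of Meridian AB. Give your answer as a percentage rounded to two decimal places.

Pablo reaches Meridian along 3 paths.
Via Nordquist: 100% × 41% = 41%.
Via Quillon: 100% × 5% = 5%.
Direct stake: 28% = 28%.
Total: 41% + 5% + 28% = 74%.
Rounded: 74.00%.

74.00%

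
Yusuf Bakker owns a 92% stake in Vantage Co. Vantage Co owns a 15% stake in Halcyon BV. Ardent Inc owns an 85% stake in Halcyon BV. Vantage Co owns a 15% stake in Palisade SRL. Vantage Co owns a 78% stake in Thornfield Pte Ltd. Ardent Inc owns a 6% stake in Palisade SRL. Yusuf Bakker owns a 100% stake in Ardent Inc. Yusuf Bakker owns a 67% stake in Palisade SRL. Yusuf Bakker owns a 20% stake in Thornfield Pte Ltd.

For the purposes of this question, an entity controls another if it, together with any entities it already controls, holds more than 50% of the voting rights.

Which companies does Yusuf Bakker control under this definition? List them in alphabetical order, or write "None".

Ardent Inc, Halcyon BV, Palisade SRL, Thornfield Pte Ltd, Vantage Co

Yusuf holds 92% of Vantage, so Yusuf controls Vantage.
Yusuf holds 100% of Ardent, so Yusuf controls Ardent.
Yusuf and Vantage together hold 20% + 78% = 98% of Thornfield, so Yusuf controls Thornfield.
Yusuf and Ardent and Vantage together hold 67% + 6% + 15% = 88% of Palisade, so Yusuf controls Palisade.
Vantage and Ardent together hold 15% + 85% = 100% of Halcyon, so Yusuf controls Halcyon.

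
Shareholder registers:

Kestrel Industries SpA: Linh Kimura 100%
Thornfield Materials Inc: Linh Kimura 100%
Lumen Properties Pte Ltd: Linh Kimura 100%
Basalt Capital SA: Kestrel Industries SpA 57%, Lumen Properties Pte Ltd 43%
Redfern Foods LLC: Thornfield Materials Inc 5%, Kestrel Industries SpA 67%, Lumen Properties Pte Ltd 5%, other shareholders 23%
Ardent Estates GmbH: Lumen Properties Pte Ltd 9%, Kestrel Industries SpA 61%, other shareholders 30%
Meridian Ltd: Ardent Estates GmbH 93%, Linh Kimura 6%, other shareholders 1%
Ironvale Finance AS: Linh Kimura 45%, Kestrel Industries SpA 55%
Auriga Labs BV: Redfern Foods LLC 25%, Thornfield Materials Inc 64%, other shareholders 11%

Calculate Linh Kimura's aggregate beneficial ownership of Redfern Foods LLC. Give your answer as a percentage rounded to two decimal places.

77.00%

Linh reaches Redfern along 3 paths.
Via Thornfield: 100% × 5% = 5%.
Via Kestrel: 100% × 67% = 67%.
Via Lumen: 100% × 5% = 5%.
Total: 5% + 67% + 5% = 77%.
Rounded: 77.00%.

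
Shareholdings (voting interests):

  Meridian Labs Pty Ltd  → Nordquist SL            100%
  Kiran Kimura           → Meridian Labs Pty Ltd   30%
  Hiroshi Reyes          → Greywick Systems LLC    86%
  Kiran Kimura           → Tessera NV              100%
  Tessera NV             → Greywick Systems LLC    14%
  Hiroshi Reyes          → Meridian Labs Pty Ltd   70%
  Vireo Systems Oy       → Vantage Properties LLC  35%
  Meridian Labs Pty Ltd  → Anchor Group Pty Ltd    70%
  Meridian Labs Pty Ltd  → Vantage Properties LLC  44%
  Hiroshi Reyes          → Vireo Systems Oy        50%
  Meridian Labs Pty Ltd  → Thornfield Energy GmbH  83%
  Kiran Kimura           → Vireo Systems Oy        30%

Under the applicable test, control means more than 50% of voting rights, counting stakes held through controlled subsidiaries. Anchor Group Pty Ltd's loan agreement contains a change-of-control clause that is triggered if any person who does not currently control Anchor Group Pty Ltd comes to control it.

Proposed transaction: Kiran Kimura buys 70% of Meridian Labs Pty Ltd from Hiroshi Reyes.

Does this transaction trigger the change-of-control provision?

Yes

The purchase adds only to Kiran's holdings (Hiroshi's stake shrinks), so Kiran is the only person who could newly come to control Anchor.
Kiran holds 100% of Tessera, so Kiran controls Tessera.
Neither Kiran nor any entity Kiran controls holds any voting interest in Anchor.
So before the transaction, Kiran does not control Anchor.
After the purchase, Kiran's direct stake in Meridian rises to 30% + 70% = 100%, and Hiroshi's stake falls to 0%.
Kiran holds 100% of Meridian, so Kiran controls Meridian.
Meridian holds 70% of Anchor, so Kiran controls Anchor.
Kiran did not control Anchor before and does after, so the clause is triggered.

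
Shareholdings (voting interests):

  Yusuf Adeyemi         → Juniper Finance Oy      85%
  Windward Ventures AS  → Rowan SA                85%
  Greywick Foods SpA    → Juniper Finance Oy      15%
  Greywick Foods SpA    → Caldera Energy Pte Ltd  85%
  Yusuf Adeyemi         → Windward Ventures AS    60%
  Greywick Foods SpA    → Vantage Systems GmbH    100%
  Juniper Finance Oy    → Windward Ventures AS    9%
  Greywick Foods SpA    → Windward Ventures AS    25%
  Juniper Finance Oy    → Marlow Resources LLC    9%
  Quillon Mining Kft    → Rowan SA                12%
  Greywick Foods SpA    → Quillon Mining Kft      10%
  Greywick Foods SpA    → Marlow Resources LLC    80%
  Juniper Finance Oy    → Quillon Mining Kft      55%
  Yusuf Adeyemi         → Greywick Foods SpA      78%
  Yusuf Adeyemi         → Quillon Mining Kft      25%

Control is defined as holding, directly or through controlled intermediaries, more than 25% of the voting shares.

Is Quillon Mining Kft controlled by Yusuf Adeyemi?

Yusuf holds 78% of Greywick, so Yusuf controls Greywick.
Greywick and Yusuf together hold 15% + 85% = 100% of Juniper, so Yusuf controls Juniper.
Yusuf and Greywick and Juniper together hold 25% + 10% + 55% = 90% of Quillon, so Yusuf controls Quillon.

Yes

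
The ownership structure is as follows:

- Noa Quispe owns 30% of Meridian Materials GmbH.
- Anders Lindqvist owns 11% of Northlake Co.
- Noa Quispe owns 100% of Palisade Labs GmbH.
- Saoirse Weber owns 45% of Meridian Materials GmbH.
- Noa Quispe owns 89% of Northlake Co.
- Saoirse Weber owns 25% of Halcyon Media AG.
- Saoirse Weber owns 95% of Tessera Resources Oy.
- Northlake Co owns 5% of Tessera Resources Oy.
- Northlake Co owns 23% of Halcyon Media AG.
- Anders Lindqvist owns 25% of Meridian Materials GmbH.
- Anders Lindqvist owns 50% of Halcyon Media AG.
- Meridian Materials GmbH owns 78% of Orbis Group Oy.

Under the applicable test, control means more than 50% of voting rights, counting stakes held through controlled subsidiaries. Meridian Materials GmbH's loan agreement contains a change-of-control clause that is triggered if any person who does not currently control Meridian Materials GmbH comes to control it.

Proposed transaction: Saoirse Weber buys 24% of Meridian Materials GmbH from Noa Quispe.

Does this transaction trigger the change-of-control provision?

The purchase adds only to Saoirse's holdings (Noa's stake shrinks), so Saoirse is the only person who could newly come to control Meridian.
Saoirse holds 95% of Tessera, so Saoirse controls Tessera.
In Meridian, Saoirse's side holds only 45%, not > 50%.
So before the transaction, Saoirse does not control Meridian.
After the purchase, Saoirse's direct stake in Meridian rises to 45% + 24% = 69%, and Noa's stake falls to 6%.
Saoirse holds 69% of Meridian, so Saoirse controls Meridian.
Saoirse did not control Meridian before and does after, so the clause is triggered.

Yes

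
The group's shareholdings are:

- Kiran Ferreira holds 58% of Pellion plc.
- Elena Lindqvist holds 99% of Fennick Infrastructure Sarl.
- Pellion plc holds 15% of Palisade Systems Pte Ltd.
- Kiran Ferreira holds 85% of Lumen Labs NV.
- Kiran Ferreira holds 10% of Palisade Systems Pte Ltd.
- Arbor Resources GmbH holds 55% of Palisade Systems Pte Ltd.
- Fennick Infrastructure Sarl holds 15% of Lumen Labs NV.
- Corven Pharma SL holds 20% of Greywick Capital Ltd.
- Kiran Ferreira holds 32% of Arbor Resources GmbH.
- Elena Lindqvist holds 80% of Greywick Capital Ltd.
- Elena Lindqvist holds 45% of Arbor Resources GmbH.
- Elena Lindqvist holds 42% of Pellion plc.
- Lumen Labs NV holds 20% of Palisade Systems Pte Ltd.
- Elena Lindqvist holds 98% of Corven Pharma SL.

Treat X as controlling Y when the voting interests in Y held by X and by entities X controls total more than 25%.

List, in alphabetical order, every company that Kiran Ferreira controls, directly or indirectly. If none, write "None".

Arbor Resources GmbH, Lumen Labs NV, Palisade Systems Pte Ltd, Pellion plc

Kiran holds 32% of Arbor, so Kiran controls Arbor.
Kiran holds 85% of Lumen, so Kiran controls Lumen.
Kiran holds 58% of Pellion, so Kiran controls Pellion.
Kiran and Pellion and Arbor and Lumen together hold 10% + 15% + 55% + 20% = 100% of Palisade, so Kiran controls Palisade.
No other company's threshold is met.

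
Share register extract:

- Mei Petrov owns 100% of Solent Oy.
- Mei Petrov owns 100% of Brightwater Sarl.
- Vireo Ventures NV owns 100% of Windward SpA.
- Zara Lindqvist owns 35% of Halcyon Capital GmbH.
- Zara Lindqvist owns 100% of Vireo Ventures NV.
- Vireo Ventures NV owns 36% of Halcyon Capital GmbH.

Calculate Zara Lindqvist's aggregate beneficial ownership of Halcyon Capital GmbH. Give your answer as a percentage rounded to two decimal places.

Zara reaches Halcyon along 2 paths.
Via Vireo: 100% × 36% = 36%.
Direct stake: 35% = 35%.
Total: 36% + 35% = 71%.
Rounded: 71.00%.

71.00%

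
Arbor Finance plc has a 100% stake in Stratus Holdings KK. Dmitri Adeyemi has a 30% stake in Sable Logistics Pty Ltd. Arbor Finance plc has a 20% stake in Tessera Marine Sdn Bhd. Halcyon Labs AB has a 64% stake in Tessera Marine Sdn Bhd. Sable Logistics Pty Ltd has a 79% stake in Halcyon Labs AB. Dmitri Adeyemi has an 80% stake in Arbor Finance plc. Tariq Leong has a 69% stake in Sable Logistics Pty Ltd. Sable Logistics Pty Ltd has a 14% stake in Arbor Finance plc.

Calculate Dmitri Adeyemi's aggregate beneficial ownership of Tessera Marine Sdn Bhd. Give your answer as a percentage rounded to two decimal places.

32.01%

Dmitri reaches Tessera along 3 paths.
Via Sable → Halcyon: 30% × 79% × 64% = 15.168%.
Via Arbor: 80% × 20% = 16%.
Via Sable → Arbor: 30% × 14% × 20% = 0.84%.
Total: 15.168% + 16% + 0.84% = 32.008%.
Rounded: 32.01%.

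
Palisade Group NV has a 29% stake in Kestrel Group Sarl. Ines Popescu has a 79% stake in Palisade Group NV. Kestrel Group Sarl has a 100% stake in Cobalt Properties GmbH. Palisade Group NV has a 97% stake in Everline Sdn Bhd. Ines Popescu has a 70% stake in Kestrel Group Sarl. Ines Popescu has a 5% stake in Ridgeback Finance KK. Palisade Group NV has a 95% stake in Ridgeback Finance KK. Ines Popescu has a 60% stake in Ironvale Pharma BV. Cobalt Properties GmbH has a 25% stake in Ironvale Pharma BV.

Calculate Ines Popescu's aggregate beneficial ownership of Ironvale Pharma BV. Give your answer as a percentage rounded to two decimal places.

83.23%

Ines reaches Ironvale along 3 paths.
Direct stake: 60% = 60%.
Via Palisade → Kestrel → Cobalt: 79% × 29% × 100% × 25% = 5.7275%.
Via Kestrel → Cobalt: 70% × 100% × 25% = 17.5%.
Total: 60% + 5.7275% + 17.5% = 83.2275%.
Rounded: 83.23%.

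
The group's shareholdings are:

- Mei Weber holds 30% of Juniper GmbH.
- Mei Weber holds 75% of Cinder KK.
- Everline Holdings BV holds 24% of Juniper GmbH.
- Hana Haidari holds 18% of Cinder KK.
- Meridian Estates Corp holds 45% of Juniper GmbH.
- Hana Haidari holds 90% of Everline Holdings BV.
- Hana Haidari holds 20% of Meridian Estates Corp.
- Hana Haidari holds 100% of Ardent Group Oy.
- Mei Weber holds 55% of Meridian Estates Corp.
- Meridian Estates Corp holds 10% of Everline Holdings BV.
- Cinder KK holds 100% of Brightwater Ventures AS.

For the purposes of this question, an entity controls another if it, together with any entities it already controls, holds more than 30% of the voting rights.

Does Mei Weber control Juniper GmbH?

Mei holds 55% of Meridian, so Mei controls Meridian.
Meridian and Mei together hold 45% + 30% = 75% of Juniper, so Mei controls Juniper.

Yes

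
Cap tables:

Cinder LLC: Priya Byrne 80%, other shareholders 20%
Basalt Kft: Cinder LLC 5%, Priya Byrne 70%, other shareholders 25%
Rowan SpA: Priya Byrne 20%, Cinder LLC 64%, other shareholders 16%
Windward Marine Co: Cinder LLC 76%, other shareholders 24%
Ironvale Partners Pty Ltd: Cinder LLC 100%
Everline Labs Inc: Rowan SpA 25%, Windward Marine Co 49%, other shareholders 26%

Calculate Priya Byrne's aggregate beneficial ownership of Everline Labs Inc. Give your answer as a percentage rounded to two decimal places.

Priya reaches Everline along 3 paths.
Via Rowan: 20% × 25% = 5%.
Via Cinder → Rowan: 80% × 64% × 25% = 12.8%.
Via Cinder → Windward: 80% × 76% × 49% = 29.792%.
Total: 5% + 12.8% + 29.792% = 47.592%.
Rounded: 47.59%.

47.59%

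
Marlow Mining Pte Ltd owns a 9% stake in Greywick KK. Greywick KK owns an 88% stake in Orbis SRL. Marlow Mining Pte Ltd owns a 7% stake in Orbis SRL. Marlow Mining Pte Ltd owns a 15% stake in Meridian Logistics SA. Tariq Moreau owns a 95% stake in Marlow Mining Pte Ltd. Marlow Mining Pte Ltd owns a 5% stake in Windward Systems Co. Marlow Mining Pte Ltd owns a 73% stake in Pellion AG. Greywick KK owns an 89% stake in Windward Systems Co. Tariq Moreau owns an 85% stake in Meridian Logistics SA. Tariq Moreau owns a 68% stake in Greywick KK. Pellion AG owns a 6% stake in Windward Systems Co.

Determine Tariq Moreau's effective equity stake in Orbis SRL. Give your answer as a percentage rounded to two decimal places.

Tariq reaches Orbis along 3 paths.
Via Greywick: 68% × 88% = 59.84%.
Via Marlow → Greywick: 95% × 9% × 88% = 7.524%.
Via Marlow: 95% × 7% = 6.65%.
Total: 59.84% + 7.524% + 6.65% = 74.014%.
Rounded: 74.01%.

74.01%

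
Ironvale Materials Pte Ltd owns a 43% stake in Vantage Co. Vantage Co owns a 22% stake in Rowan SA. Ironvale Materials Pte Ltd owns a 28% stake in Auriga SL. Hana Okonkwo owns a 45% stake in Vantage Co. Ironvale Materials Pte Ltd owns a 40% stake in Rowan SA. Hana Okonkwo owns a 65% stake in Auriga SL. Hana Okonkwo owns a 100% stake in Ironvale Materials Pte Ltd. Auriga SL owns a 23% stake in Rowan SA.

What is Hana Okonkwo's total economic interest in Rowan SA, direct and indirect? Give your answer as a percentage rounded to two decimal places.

80.75%

Hana reaches Rowan along 5 paths.
Via Vantage: 45% × 22% = 9.9%.
Via Ironvale → Vantage: 100% × 43% × 22% = 9.46%.
Via Auriga: 65% × 23% = 14.95%.
Via Ironvale → Auriga: 100% × 28% × 23% = 6.44%.
Via Ironvale: 100% × 40% = 40%.
Total: 9.9% + 9.46% + 14.95% + 6.44% + 40% = 80.75%.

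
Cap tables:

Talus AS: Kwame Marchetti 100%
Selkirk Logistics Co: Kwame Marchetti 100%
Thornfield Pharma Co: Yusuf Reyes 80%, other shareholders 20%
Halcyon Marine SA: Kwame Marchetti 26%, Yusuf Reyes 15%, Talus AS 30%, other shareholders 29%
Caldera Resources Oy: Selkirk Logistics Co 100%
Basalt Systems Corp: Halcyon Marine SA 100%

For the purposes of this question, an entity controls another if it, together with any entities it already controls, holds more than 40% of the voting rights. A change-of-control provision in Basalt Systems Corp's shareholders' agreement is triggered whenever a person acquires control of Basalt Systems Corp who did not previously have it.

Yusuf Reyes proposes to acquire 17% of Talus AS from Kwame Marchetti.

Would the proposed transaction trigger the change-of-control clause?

The purchase adds only to Yusuf's holdings (Kwame's stake shrinks), so Yusuf is the only person who could newly come to control Basalt.
Yusuf holds 80% of Thornfield, so Yusuf controls Thornfield.
Neither Yusuf nor any entity Yusuf controls holds any voting interest in Basalt.
So before the transaction, Yusuf does not control Basalt.
After the purchase, Yusuf holds 17% of Talus directly, and Kwame's stake falls to 83%.
Yusuf's side now holds 17% of Talus, not > 40%, so Yusuf still does not control Talus.
After the transaction, neither Yusuf nor any entity Yusuf controls holds a voting interest in Basalt, so Yusuf still does not control it.
No new person acquires control, so the clause is not triggered.

No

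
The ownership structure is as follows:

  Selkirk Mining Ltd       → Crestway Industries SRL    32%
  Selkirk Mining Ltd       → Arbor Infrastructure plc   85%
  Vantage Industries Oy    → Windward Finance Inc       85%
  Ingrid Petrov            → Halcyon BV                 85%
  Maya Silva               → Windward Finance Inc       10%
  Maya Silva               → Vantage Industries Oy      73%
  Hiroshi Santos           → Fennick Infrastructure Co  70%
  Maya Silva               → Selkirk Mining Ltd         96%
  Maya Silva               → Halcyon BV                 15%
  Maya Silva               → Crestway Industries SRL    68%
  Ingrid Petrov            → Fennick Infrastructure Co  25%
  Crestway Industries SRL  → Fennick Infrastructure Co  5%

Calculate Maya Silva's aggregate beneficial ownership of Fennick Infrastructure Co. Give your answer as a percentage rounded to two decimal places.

4.94%

Maya reaches Fennick along 2 paths.
Via Crestway: 68% × 5% = 3.4%.
Via Selkirk → Crestway: 96% × 32% × 5% = 1.536%.
Total: 3.4% + 1.536% = 4.936%.
Rounded: 4.94%.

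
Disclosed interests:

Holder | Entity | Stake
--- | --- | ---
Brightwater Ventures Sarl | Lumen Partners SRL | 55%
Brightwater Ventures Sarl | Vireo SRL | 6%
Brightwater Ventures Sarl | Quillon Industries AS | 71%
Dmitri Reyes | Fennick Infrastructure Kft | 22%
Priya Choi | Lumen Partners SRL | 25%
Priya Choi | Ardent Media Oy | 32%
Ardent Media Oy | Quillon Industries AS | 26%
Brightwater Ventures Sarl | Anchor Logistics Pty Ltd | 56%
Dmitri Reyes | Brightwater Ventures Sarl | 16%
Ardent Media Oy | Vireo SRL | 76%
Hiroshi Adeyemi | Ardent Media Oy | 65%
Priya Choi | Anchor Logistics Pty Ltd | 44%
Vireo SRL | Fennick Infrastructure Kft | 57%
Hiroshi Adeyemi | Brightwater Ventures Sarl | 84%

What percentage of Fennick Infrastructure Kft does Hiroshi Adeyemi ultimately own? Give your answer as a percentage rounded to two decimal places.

31.03%

Hiroshi reaches Fennick along 2 paths.
Via Ardent → Vireo: 65% × 76% × 57% = 28.158%.
Via Brightwater → Vireo: 84% × 6% × 57% = 2.8728%.
Total: 28.158% + 2.8728% = 31.0308%.
Rounded: 31.03%.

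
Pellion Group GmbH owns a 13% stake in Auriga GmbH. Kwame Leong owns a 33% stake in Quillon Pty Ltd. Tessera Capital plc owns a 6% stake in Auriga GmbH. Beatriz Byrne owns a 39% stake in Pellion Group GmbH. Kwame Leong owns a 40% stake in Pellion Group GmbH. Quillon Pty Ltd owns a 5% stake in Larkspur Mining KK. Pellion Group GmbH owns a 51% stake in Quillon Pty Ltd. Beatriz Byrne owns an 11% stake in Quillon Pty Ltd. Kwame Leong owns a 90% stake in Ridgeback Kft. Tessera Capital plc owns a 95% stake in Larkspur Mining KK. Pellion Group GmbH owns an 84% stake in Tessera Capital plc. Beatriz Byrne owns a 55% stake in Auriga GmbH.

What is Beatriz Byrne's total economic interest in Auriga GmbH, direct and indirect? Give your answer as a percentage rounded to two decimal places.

62.04%

Beatriz reaches Auriga along 3 paths.
Direct stake: 55% = 55%.
Via Pellion → Tessera: 39% × 84% × 6% = 1.9656%.
Via Pellion: 39% × 13% = 5.07%.
Total: 55% + 1.9656% + 5.07% = 62.0356%.
Rounded: 62.04%.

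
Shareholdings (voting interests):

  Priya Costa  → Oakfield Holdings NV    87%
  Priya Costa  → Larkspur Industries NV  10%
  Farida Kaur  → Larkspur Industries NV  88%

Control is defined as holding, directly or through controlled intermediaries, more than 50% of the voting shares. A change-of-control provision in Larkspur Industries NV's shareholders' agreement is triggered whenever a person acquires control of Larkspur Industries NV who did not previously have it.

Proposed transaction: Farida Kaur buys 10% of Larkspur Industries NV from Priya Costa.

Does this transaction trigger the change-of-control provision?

The purchase adds only to Farida's holdings (Priya's stake shrinks), so Farida is the only person who could newly come to control Larkspur.
Farida holds 88% of Larkspur, so Farida controls Larkspur.
So Farida already controls Larkspur before the transaction.
After the purchase, Farida's direct stake in Larkspur rises to 88% + 10% = 98%, and Priya's stake falls to 0%.
Farida controlled Larkspur already, so this is not a new person acquiring control; every other person's position is unchanged or reduced.
No new person acquires control, so the clause is not triggered.

No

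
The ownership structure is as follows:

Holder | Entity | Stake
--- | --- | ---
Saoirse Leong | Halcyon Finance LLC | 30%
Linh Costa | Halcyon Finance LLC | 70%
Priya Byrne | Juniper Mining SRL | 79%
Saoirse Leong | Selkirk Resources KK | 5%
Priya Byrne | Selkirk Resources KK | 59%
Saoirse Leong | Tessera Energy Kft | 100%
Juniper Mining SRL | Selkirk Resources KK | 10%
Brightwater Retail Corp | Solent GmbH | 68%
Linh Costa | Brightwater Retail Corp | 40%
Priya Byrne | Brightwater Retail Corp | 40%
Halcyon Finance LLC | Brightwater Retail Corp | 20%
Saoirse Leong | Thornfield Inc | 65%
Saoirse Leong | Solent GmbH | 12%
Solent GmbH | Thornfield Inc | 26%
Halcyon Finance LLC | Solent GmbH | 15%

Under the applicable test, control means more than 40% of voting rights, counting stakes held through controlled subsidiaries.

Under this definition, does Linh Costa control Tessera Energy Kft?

No

Linh holds 70% of Halcyon, so Linh controls Halcyon.
Halcyon and Linh together hold 20% + 40% = 60% of Brightwater, so Linh controls Brightwater.
Halcyon and Brightwater together hold 15% + 68% = 83% of Solent, so Linh controls Solent.
Neither Linh nor any entity Linh controls holds any voting interest in Tessera.
So Linh does not control Tessera.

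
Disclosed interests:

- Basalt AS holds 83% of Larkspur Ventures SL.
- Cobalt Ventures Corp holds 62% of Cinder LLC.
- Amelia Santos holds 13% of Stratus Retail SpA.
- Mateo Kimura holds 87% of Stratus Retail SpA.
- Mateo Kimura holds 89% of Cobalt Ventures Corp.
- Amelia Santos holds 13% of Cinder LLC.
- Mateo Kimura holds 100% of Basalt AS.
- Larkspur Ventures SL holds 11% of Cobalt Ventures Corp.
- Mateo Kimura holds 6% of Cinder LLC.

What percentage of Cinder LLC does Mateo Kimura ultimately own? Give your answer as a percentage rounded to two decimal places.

66.84%

Mateo reaches Cinder along 3 paths.
Via Basalt → Larkspur → Cobalt: 100% × 83% × 11% × 62% = 5.6606%.
Via Cobalt: 89% × 62% = 55.18%.
Direct stake: 6% = 6%.
Total: 5.6606% + 55.18% + 6% = 66.8406%.
Rounded: 66.84%.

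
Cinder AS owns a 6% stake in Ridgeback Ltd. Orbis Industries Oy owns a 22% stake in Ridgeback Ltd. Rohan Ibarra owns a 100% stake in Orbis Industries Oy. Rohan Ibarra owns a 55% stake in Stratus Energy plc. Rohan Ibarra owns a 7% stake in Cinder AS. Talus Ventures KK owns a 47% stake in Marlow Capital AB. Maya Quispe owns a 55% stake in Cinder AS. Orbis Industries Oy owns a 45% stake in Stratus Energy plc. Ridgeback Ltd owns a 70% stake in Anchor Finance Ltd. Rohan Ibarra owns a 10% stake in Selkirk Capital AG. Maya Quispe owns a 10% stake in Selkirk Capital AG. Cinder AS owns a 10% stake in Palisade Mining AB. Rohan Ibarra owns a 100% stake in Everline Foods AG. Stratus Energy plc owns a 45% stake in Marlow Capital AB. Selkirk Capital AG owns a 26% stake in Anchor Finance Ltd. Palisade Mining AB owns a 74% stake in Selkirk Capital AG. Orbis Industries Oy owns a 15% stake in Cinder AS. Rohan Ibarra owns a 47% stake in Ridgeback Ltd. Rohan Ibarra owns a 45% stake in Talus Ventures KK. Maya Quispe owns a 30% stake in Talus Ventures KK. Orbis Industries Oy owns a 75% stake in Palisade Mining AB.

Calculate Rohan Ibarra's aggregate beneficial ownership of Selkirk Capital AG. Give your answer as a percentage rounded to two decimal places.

Rohan reaches Selkirk along 4 paths.
Direct stake: 10% = 10%.
Via Orbis → Palisade: 100% × 75% × 74% = 55.5%.
Via Orbis → Cinder → Palisade: 100% × 15% × 10% × 74% = 1.11%.
Via Cinder → Palisade: 7% × 10% × 74% = 0.518%.
Total: 10% + 55.5% + 1.11% + 0.518% = 67.128%.
Rounded: 67.13%.

67.13%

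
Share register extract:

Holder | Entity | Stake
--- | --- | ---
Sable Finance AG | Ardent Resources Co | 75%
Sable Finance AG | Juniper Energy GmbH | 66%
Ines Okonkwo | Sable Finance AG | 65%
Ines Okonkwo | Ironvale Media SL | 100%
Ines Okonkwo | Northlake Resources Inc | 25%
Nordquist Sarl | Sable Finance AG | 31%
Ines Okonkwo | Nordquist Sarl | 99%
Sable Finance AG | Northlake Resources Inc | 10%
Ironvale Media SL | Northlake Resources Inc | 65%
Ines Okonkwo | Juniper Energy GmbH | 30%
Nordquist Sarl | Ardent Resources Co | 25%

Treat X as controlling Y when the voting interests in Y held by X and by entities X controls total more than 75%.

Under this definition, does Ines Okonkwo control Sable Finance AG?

Yes

Ines holds 99% of Nordquist, so Ines controls Nordquist.
Nordquist and Ines together hold 31% + 65% = 96% of Sable, so Ines controls Sable.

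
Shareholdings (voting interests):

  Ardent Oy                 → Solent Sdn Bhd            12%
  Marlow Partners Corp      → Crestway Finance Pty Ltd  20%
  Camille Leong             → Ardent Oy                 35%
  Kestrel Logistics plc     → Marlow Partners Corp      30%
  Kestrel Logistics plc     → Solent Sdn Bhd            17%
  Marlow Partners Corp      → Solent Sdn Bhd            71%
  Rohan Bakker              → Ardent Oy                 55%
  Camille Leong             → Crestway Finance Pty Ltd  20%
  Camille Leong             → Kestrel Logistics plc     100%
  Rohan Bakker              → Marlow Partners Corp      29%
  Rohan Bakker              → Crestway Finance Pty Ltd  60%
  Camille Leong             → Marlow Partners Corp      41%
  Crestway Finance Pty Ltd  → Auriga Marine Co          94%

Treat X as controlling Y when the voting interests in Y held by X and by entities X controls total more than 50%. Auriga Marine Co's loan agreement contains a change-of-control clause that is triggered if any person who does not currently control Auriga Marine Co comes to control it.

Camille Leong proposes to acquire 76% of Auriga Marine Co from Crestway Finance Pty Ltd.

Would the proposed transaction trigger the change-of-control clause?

Yes

The purchase adds only to Camille's holdings (Crestway's stake shrinks), so Camille is the only person who could newly come to control Auriga.
Camille holds 100% of Kestrel, so Camille controls Kestrel.
Kestrel and Camille together hold 30% + 41% = 71% of Marlow, so Camille controls Marlow.
Marlow and Kestrel together hold 71% + 17% = 88% of Solent, so Camille controls Solent.
Neither Camille nor any entity Camille controls holds any voting interest in Auriga.
So before the transaction, Camille does not control Auriga.
After the purchase, Camille holds 76% of Auriga directly, and Crestway's stake falls to 18%.
Camille holds 76% of Auriga, so Camille controls Auriga.
Camille did not control Auriga before and does after, so the clause is triggered.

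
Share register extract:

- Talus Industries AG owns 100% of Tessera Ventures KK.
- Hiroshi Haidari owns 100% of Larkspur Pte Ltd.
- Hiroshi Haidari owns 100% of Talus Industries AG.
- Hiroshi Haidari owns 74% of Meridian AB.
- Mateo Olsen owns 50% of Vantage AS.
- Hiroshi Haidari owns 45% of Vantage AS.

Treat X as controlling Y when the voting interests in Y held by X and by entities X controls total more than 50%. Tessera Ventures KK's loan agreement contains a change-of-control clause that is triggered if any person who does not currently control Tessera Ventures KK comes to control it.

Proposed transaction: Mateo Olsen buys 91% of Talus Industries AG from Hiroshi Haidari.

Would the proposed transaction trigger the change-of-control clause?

Yes

The purchase adds only to Mateo's holdings (Hiroshi's stake shrinks), so Mateo is the only person who could newly come to control Tessera.
Mateo's largest direct stake is 50% in Vantage, which does not meet the threshold, so Mateo controls no company.
Neither Mateo nor any entity Mateo controls holds any voting interest in Tessera.
So before the transaction, Mateo does not control Tessera.
After the purchase, Mateo holds 91% of Talus directly, and Hiroshi's stake falls to 9%.
Mateo holds 91% of Talus, so Mateo controls Talus.
Talus holds 100% of Tessera, so Mateo controls Tessera.
Mateo did not control Tessera before and does after, so the clause is triggered.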